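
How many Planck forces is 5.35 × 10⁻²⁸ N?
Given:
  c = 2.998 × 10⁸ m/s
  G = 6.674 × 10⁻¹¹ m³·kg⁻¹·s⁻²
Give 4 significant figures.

Planck force: F_P = c⁴/G = 1.210 × 10⁴⁴ N.
5.35 × 10⁻²⁸ / 1.210 × 10⁴⁴ = 4.420 × 10⁻⁷²

4.420 × 10⁻⁷²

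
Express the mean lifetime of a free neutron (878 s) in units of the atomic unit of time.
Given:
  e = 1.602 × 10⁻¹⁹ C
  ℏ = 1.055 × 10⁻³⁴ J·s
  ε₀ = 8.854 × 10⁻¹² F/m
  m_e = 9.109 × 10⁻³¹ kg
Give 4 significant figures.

atomic unit of time: τ_au = (4πε₀)²ℏ³/(m_e e⁴) = 2.423 × 10⁻¹⁷ s.
878 / 2.423 × 10⁻¹⁷ = 3.624 × 10¹⁹

3.624 × 10¹⁹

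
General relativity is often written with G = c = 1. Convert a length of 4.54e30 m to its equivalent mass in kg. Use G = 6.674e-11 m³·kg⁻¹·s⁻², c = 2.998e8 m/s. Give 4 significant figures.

Length → mass via c²/G.
4.54e30 m × (c²/G) = 6.114e57 kg

6.114e57 kg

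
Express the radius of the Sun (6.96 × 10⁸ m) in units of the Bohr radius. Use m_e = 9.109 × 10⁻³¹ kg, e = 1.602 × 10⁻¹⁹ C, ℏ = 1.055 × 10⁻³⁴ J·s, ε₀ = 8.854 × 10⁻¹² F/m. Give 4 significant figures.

1.314 × 10¹⁹

Bohr radius: a₀ = 4πε₀ℏ²/(m_e e²) = 5.297 × 10⁻¹¹ m.
6.96 × 10⁸ / 5.297 × 10⁻¹¹ = 1.314 × 10¹⁹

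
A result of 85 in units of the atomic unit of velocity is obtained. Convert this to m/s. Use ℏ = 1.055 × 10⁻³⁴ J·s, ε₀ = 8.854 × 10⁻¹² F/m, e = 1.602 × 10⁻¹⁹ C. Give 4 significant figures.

1.858 × 10⁸ m/s

One atomic unit of velocity: v_au = e²/(4πε₀ℏ) = 2.186 × 10⁶ m/s.
85 × 2.186 × 10⁶ m/s = 1.858 × 10⁸ m/s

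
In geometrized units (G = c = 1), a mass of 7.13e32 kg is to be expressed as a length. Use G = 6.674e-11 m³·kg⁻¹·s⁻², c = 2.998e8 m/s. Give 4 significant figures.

In G = c = 1 units mass has dimensions of length; the conversion factor is G/c².
7.13e32 kg × (G/c²) = 5.294e5 m

5.294e5 m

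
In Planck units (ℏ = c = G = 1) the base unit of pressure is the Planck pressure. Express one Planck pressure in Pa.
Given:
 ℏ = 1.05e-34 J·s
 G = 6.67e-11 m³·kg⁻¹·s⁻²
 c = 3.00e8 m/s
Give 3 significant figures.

p_P = c⁷/(ℏG²)
  = 2.19e59 / 4.67e-55
  = 4.68e113 Pa

4.68e113 Pa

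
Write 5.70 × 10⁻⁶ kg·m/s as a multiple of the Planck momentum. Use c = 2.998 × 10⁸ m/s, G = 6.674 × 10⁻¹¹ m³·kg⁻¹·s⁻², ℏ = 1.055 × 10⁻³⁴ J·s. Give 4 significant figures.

8.734 × 10⁻⁷

Planck momentum: p_P = √(ℏc³/G) = 6.527 kg·m/s.
5.70 × 10⁻⁶ / 6.527 = 8.734 × 10⁻⁷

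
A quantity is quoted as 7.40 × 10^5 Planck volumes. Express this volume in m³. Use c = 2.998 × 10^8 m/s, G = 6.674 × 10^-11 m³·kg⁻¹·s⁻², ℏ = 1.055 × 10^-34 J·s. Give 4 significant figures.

One Planck volume: V_P = (ℏG/c³)^(3/2) = 4.224 × 10^-105 m³.
7.40 × 10^5 × 4.224 × 10^-105 m³ = 3.126 × 10^-99 m³

3.126 × 10^-99 m³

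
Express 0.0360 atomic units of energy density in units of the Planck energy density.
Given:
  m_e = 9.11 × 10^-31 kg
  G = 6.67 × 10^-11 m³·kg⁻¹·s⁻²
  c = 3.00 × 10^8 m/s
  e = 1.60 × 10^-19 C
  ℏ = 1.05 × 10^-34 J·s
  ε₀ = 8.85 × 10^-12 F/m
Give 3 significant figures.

atomic unit of energy density: u_au = E_h/a₀³ = m_e⁴e¹⁰/((4πε₀)⁵ℏ⁸) = 3.01 × 10^13 J/m³
Planck energy density: u_P = c⁷/(ℏG²) = 4.68 × 10^113 J/m³
0.0360 × 3.01 × 10^13 / 4.68 × 10^113 = 2.32 × 10^-102

2.32 × 10^-102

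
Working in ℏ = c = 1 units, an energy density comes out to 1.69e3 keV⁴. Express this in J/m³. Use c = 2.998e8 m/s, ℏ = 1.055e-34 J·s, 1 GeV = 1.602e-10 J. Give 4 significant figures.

3.518e16 J/m³

[E]/[L]³ = [E]⁴/(ℏc)³; restore (ℏc)⁻³.
1 GeV⁴ → 1/(ℏc)³ × (1 GeV in J)⁴ = 2.082e37 J/m³.
Convert the energy scale: 1.69e3 keV⁴ = 1.69e-21 GeV⁴.
Result: 1.69e-21 × 2.082e37 = 3.518e16 J/m³.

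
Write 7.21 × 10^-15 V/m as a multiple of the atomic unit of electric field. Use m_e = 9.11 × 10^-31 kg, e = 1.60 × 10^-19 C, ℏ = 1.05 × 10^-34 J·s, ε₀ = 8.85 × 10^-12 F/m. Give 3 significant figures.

atomic unit of electric field: E_au = E_h/(e a₀) = m_e²e⁵/((4πε₀)³ℏ⁴) = 5.20 × 10^11 V/m.
7.21 × 10^-15 / 5.20 × 10^11 = 1.39 × 10^-26

1.39 × 10^-26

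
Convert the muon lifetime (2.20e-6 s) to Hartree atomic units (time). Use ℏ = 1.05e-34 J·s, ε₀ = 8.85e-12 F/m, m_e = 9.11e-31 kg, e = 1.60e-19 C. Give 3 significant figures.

9.17e10

atomic unit of time: τ_au = (4πε₀)²ℏ³/(m_e e⁴) = 2.40e-17 s.
2.20e-6 / 2.40e-17 = 9.17e10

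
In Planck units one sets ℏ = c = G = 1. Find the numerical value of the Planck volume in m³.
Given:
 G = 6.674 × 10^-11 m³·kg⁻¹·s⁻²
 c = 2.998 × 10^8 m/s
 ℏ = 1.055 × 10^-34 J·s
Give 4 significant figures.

4.224 × 10^-105 m³

V_P = (ℏG/c³)^(3/2)
  = √(1.784 × 10^-209)
  = 4.224 × 10^-105 m³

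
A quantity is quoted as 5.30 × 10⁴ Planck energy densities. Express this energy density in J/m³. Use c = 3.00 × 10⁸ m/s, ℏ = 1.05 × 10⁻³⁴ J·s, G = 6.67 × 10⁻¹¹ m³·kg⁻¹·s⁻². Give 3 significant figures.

One Planck energy density: u_P = c⁷/(ℏG²) = 4.68 × 10¹¹³ J/m³.
5.30 × 10⁴ × 4.68 × 10¹¹³ J/m³ = 2.48 × 10¹¹⁸ J/m³

2.48 × 10¹¹⁸ J/m³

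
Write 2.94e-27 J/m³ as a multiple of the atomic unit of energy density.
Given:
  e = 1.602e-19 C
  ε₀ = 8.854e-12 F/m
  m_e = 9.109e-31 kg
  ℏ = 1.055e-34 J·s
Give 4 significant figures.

1.004e-40

atomic unit of energy density: u_au = E_h/a₀³ = m_e⁴e¹⁰/((4πε₀)⁵ℏ⁸) = 2.929e13 J/m³.
2.94e-27 / 2.929e13 = 1.004e-40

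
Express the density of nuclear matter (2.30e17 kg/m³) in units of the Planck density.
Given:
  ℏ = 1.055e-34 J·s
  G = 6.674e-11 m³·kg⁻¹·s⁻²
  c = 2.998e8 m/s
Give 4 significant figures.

Planck density: ρ_P = c⁵/(ℏG²) = 5.154e96 kg/m³.
2.30e17 / 5.154e96 = 4.463e-80

4.463e-80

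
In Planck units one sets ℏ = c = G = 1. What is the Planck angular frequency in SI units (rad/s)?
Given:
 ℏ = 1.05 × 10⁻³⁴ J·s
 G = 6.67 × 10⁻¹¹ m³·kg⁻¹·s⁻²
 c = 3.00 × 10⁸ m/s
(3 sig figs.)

1.86 × 10⁴³ rad/s

ω_P = √(c⁵/(ℏG))
  = √(3.47 × 10⁸⁶)
  = 1.86 × 10⁴³ rad/s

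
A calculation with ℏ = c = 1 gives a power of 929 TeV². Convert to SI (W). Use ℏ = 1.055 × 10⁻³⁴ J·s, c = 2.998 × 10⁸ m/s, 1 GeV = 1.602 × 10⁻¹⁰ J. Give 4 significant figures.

Power is [E]/[T] = [E]²/ℏ.
1 GeV² → 1/ℏ × (1 GeV in J)² = 2.433 × 10¹⁴ W.
Convert the energy scale: 929 TeV² = 9.29 × 10⁸ GeV².
Result: 9.29 × 10⁸ × 2.433 × 10¹⁴ = 2.260 × 10²³ W.

2.260 × 10²³ W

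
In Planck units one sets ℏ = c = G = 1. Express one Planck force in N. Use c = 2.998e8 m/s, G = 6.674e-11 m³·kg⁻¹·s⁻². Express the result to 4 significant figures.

F_P = c⁴/G
  = 8.078e33 / 6.674e-11
  = 1.210e44 N

1.210e44 N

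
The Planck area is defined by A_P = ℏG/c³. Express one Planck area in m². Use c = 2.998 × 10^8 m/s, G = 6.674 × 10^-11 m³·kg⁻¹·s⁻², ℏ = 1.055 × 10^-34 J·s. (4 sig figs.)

2.613 × 10^-70 m²

A_P = ℏG/c³
  = 7.041 × 10^-45 / 2.695 × 10^25
  = 2.613 × 10^-70 m²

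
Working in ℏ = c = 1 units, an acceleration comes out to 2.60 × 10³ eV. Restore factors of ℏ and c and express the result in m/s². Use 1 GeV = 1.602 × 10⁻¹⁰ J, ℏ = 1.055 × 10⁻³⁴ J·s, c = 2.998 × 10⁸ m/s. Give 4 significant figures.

Acceleration is [L]/[T]² = c·[E]/ℏ.
1 GeV → c/ℏ × (1 GeV in J) = 4.552 × 10³² m/s².
Convert the energy scale: 2.60 × 10³ eV = 2.60 × 10⁻⁶ GeV.
Result: 2.60 × 10⁻⁶ × 4.552 × 10³² = 1.184 × 10²⁷ m/s².

1.184 × 10²⁷ m/s²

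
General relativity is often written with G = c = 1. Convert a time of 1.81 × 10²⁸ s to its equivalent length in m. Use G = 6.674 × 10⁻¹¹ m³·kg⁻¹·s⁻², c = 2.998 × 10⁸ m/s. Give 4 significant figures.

5.426 × 10³⁶ m

Time → length via c.
1.81 × 10²⁸ s × (c) = 5.426 × 10³⁶ m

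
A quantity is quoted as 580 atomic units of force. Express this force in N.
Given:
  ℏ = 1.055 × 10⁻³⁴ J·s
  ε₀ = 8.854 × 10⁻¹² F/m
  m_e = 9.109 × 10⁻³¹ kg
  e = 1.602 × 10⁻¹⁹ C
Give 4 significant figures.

4.767 × 10⁻⁵ N

One atomic unit of force: F_au = E_h/a₀ = m_e²e⁶/((4πε₀)³ℏ⁴) = 8.220 × 10⁻⁸ N.
580 × 8.220 × 10⁻⁸ N = 4.767 × 10⁻⁵ N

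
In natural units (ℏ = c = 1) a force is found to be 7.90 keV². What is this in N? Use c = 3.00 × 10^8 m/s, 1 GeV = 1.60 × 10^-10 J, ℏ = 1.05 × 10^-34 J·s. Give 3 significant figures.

Force is [E]/[L] = [E]²/(ℏc); restore (ℏc)⁻¹.
1 GeV² → 1/(ℏc) × (1 GeV in J)² = 8.13 × 10^5 N.
Convert the energy scale: 7.90 keV² = 7.90 × 10^-12 GeV².
Result: 7.90 × 10^-12 × 8.13 × 10^5 = 6.42 × 10^-6 N.

6.42 × 10^-6 N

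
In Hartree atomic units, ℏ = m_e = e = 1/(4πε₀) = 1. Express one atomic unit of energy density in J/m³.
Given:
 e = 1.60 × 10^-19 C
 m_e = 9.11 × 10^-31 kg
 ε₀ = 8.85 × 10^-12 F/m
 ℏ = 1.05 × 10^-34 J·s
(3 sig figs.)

From ℏ = m_e = e = 1/(4πε₀) = 1 the energy density scale is u_au = E_h/a₀³ = m_e⁴e¹⁰/((4πε₀)⁵ℏ⁸).
E_h = 4.38 × 10^-18 J
a₀ = 5.26 × 10^-11 m
E_h/a₀³ = 3.01 × 10^13 J/m³

3.01 × 10^13 J/m³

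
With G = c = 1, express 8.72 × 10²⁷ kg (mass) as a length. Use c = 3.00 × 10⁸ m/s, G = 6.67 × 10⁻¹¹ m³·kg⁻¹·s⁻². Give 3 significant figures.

In G = c = 1 units mass has dimensions of length; the conversion factor is G/c².
8.72 × 10²⁷ kg × (G/c²) = 6.46 m

6.46 m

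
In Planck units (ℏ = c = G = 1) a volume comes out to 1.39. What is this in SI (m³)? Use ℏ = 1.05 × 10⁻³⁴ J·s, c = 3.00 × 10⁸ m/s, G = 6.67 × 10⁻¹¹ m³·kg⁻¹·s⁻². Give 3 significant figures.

One Planck volume: V_P = (ℏG/c³)^(3/2) = 4.18 × 10⁻¹⁰⁵ m³.
1.39 × 4.18 × 10⁻¹⁰⁵ m³ = 5.81 × 10⁻¹⁰⁵ m³

5.81 × 10⁻¹⁰⁵ m³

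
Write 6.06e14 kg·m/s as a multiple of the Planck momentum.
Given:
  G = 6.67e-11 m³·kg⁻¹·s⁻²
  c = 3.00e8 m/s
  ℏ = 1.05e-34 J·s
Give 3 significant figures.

Planck momentum: p_P = √(ℏc³/G) = 6.52 kg·m/s.
6.06e14 / 6.52 = 9.30e13

9.30e13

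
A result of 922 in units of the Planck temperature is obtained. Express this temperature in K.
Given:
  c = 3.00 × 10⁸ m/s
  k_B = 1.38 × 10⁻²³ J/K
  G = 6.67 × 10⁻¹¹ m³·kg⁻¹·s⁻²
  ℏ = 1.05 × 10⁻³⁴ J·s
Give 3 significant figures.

One Planck temperature: T_P = √(ℏc⁵/G) / k_B = 1.42 × 10³² K.
922 × 1.42 × 10³² K = 1.31 × 10³⁵ K

1.31 × 10³⁵ K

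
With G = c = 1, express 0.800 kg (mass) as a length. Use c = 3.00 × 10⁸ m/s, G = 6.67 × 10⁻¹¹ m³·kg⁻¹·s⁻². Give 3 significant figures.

In G = c = 1 units mass has dimensions of length; the conversion factor is G/c².
0.800 kg × (G/c²) = 5.93 × 10⁻²⁸ m

5.93 × 10⁻²⁸ m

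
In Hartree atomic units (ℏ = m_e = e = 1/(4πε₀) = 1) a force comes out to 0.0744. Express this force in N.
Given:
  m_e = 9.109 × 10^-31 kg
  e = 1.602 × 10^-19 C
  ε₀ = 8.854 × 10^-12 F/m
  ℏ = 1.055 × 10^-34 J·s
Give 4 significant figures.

6.115 × 10^-9 N

One atomic unit of force: F_au = E_h/a₀ = m_e²e⁶/((4πε₀)³ℏ⁴) = 8.220 × 10^-8 N.
0.0744 × 8.220 × 10^-8 N = 6.115 × 10^-9 N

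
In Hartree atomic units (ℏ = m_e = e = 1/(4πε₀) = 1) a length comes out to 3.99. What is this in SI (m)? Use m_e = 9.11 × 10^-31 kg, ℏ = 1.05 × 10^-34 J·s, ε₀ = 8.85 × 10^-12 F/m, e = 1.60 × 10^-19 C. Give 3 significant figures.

2.10 × 10^-10 m

One Bohr radius: a₀ = 4πε₀ℏ²/(m_e e²) = 5.26 × 10^-11 m.
3.99 × 5.26 × 10^-11 m = 2.10 × 10^-10 m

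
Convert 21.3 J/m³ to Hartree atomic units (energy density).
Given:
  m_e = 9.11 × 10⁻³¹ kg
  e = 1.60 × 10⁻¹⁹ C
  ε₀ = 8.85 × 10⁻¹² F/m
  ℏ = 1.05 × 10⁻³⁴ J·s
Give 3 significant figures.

7.07 × 10⁻¹³

atomic unit of energy density: u_au = E_h/a₀³ = m_e⁴e¹⁰/((4πε₀)⁵ℏ⁸) = 3.01 × 10¹³ J/m³.
21.3 / 3.01 × 10¹³ = 7.07 × 10⁻¹³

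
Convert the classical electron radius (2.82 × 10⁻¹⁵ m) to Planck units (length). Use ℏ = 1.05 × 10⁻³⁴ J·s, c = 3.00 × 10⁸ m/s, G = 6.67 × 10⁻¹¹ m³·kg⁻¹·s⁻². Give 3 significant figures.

1.75 × 10²⁰

Planck length: ℓ_P = √(ℏG/c³) = 1.61 × 10⁻³⁵ m.
2.82 × 10⁻¹⁵ / 1.61 × 10⁻³⁵ = 1.75 × 10²⁰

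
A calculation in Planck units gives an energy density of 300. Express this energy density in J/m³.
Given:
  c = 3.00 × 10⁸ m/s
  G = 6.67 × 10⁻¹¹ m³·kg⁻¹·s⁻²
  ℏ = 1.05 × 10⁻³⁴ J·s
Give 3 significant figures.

1.40 × 10¹¹⁶ J/m³

One Planck energy density: u_P = c⁷/(ℏG²) = 4.68 × 10¹¹³ J/m³.
300 × 4.68 × 10¹¹³ J/m³ = 1.40 × 10¹¹⁶ J/m³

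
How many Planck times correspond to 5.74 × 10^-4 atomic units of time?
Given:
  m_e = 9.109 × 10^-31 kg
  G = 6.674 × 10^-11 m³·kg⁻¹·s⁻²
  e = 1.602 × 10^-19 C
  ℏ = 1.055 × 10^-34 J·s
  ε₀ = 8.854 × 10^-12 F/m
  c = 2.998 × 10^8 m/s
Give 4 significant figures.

2.579 × 10^23

atomic unit of time: τ_au = (4πε₀)²ℏ³/(m_e e⁴) = 2.423 × 10^-17 s
Planck time: t_P = √(ℏG/c⁵) = 5.392 × 10^-44 s
5.74 × 10^-4 × 2.423 × 10^-17 / 5.392 × 10^-44 = 2.579 × 10^23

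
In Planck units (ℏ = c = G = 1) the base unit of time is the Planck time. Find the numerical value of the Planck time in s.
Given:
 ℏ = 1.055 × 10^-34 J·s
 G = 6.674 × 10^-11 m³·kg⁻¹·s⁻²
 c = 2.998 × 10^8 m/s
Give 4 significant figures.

5.392 × 10^-44 s

t_P = √(ℏG/c⁵)
  = √(2.907 × 10^-87)
  = 5.392 × 10^-44 s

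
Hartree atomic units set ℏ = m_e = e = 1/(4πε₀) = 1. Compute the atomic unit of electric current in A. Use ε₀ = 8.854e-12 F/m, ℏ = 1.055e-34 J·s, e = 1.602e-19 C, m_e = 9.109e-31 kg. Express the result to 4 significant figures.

6.612e-3 A

Dimensional analysis gives I_au = e E_h/ℏ = m_e e⁵/((4πε₀)²ℏ³).
E_h = 4.354e-18 J
e·E_h/ℏ = 6.612e-3 A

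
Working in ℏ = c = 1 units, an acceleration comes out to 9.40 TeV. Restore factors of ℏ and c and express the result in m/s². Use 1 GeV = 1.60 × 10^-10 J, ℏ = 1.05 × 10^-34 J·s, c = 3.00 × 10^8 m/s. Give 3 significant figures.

Acceleration is [L]/[T]² = c·[E]/ℏ.
1 GeV → c/ℏ × (1 GeV in J) = 4.57 × 10^32 m/s².
Convert the energy scale: 9.40 TeV = 9.40 × 10^3 GeV.
Result: 9.40 × 10^3 × 4.57 × 10^32 = 4.30 × 10^36 m/s².

4.30 × 10^36 m/s²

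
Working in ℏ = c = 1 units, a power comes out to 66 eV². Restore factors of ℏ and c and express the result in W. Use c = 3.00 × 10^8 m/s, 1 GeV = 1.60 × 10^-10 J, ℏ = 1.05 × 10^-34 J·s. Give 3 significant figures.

0.0161 W

Power is [E]/[T] = [E]²/ℏ.
1 GeV² → 1/ℏ × (1 GeV in J)² = 2.44 × 10^14 W.
Convert the energy scale: 66 eV² = 6.60 × 10^-17 GeV².
Result: 6.60 × 10^-17 × 2.44 × 10^14 = 0.0161 W.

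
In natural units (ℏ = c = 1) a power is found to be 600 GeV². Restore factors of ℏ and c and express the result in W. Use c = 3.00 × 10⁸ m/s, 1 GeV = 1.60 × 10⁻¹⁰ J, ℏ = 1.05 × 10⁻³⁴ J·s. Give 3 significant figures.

Power is [E]/[T] = [E]²/ℏ.
1 GeV² → 1/ℏ × (1 GeV in J)² = 2.44 × 10¹⁴ W.
Result: 600 × 2.44 × 10¹⁴ = 1.46 × 10¹⁷ W.

1.46 × 10¹⁷ W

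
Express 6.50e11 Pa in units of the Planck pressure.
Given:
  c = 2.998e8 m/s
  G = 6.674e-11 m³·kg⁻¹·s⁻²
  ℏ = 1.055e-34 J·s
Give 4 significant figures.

Planck pressure: p_P = c⁷/(ℏG²) = 4.632e113 Pa.
6.50e11 / 4.632e113 = 1.403e-102

1.403e-102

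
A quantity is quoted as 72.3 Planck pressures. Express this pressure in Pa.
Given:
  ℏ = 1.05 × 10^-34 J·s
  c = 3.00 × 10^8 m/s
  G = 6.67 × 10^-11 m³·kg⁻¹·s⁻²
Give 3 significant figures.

One Planck pressure: p_P = c⁷/(ℏG²) = 4.68 × 10^113 Pa.
72.3 × 4.68 × 10^113 Pa = 3.38 × 10^115 Pa

3.38 × 10^115 Pa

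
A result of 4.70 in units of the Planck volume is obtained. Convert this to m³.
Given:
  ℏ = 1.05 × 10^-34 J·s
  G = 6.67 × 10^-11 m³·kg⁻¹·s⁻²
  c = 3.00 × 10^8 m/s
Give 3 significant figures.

1.96 × 10^-104 m³

One Planck volume: V_P = (ℏG/c³)^(3/2) = 4.18 × 10^-105 m³.
4.70 × 4.18 × 10^-105 m³ = 1.96 × 10^-104 m³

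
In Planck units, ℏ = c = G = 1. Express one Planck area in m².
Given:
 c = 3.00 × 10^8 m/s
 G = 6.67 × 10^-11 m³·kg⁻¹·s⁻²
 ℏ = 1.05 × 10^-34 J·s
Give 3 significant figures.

The unique combination of the constants set to 1 with dimensions of area is A_P = ℏG/c³.
  = 7.00 × 10^-45 / 2.70 × 10^25
  = 2.59 × 10^-70 m²

2.59 × 10^-70 m²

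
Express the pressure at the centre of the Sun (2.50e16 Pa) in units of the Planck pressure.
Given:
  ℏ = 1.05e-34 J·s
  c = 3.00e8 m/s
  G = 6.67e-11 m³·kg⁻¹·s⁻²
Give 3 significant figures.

5.34e-98

Planck pressure: p_P = c⁷/(ℏG²) = 4.68e113 Pa.
2.50e16 / 4.68e113 = 5.34e-98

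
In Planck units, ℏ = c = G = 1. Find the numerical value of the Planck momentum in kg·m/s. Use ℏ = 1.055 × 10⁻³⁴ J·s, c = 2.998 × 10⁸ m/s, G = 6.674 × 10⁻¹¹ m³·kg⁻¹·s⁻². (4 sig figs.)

6.527 kg·m/s

Dimensional analysis gives p_P = √(ℏc³/G).
  = √(42.60)
  = 6.527 kg·m/s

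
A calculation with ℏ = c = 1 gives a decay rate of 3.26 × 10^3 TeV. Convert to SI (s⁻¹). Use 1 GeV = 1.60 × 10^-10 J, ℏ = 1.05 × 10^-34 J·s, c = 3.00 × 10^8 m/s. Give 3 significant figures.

4.97 × 10^30 s⁻¹

A rate is [E]/ℏ; divide by ℏ.
1 GeV → 1/ℏ × (1 GeV in J) = 1.52 × 10^24 s⁻¹.
Convert the energy scale: 3.26 × 10^3 TeV = 3.26 × 10^6 GeV.
Result: 3.26 × 10^6 × 1.52 × 10^24 = 4.97 × 10^30 s⁻¹.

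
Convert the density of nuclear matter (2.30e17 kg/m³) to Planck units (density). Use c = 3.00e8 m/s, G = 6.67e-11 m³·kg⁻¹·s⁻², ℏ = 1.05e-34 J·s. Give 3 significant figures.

4.42e-80

Planck density: ρ_P = c⁵/(ℏG²) = 5.20e96 kg/m³.
2.30e17 / 5.20e96 = 4.42e-80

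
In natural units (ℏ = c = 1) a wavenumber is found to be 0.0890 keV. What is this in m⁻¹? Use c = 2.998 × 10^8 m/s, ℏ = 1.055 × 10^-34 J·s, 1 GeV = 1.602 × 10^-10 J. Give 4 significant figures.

Inverse length is [E]/(ℏc).
1 GeV → 1/(ℏc) × (1 GeV in J) = 5.065 × 10^15 m⁻¹.
Convert the energy scale: 0.0890 keV = 8.90 × 10^-8 GeV.
Result: 8.90 × 10^-8 × 5.065 × 10^15 = 4.508 × 10^8 m⁻¹.

4.508 × 10^8 m⁻¹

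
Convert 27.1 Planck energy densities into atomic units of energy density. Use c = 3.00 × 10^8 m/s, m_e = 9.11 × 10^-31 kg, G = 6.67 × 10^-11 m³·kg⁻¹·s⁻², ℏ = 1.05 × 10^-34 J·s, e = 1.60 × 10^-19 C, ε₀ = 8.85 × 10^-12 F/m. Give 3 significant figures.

4.21 × 10^101

Planck energy density: u_P = c⁷/(ℏG²) = 4.68 × 10^113 J/m³
atomic unit of energy density: u_au = E_h/a₀³ = m_e⁴e¹⁰/((4πε₀)⁵ℏ⁸) = 3.01 × 10^13 J/m³
27.1 × 4.68 × 10^113 / 3.01 × 10^13 = 4.21 × 10^101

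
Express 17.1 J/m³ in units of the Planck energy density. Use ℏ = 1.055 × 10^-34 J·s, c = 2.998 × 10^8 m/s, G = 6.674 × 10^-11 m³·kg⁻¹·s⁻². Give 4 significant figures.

3.691 × 10^-113

Planck energy density: u_P = c⁷/(ℏG²) = 4.632 × 10^113 J/m³.
17.1 / 4.632 × 10^113 = 3.691 × 10^-113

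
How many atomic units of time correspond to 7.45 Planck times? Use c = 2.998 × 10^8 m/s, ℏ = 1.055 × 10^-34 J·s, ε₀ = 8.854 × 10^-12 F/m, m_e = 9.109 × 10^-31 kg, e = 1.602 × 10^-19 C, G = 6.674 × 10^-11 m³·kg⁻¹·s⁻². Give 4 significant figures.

1.658 × 10^-26

Planck time: t_P = √(ℏG/c⁵) = 5.392 × 10^-44 s
atomic unit of time: τ_au = (4πε₀)²ℏ³/(m_e e⁴) = 2.423 × 10^-17 s
7.45 × 5.392 × 10^-44 / 2.423 × 10^-17 = 1.658 × 10^-26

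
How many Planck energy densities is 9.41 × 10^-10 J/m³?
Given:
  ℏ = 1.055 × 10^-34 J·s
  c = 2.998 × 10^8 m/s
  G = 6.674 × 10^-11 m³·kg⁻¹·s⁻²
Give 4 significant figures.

Planck energy density: u_P = c⁷/(ℏG²) = 4.632 × 10^113 J/m³.
9.41 × 10^-10 / 4.632 × 10^113 = 2.031 × 10^-123

2.031 × 10^-123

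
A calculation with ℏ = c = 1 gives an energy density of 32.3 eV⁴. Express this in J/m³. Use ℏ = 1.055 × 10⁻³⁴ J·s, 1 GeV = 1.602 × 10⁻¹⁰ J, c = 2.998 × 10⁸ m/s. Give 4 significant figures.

[E]/[L]³ = [E]⁴/(ℏc)³; restore (ℏc)⁻³.
1 GeV⁴ → 1/(ℏc)³ × (1 GeV in J)⁴ = 2.082 × 10³⁷ J/m³.
Convert the energy scale: 32.3 eV⁴ = 3.23 × 10⁻³⁵ GeV⁴.
Result: 3.23 × 10⁻³⁵ × 2.082 × 10³⁷ = 672.4 J/m³.

672.4 J/m³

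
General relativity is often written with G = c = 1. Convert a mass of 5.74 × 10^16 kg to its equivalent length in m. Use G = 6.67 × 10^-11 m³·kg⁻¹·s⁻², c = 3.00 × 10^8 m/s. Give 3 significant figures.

In G = c = 1 units mass has dimensions of length; the conversion factor is G/c².
5.74 × 10^16 kg × (G/c²) = 4.25 × 10^-11 m

4.25 × 10^-11 m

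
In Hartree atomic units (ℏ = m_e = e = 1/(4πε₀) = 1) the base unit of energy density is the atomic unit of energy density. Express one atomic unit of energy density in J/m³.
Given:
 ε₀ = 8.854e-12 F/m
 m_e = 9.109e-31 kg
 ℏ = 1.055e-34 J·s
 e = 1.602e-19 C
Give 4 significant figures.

2.929e13 J/m³

u_au = E_h/a₀³ = m_e⁴e¹⁰/((4πε₀)⁵ℏ⁸)
E_h = 4.354e-18 J
a₀ = 5.297e-11 m
E_h/a₀³ = 2.929e13 J/m³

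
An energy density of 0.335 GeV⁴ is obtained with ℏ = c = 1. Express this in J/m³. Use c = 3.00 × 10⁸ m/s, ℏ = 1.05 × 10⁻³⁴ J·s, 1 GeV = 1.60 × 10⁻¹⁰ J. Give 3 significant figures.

7.02 × 10³⁶ J/m³

[E]/[L]³ = [E]⁴/(ℏc)³; restore (ℏc)⁻³.
1 GeV⁴ → 1/(ℏc)³ × (1 GeV in J)⁴ = 2.10 × 10³⁷ J/m³.
Result: 0.335 × 2.10 × 10³⁷ = 7.02 × 10³⁶ J/m³.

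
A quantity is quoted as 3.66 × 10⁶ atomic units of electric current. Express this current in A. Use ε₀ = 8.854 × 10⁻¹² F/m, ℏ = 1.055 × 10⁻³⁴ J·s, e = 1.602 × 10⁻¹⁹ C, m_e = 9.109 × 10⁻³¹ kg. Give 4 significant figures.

One atomic unit of electric current: I_au = e E_h/ℏ = m_e e⁵/((4πε₀)²ℏ³) = 6.612 × 10⁻³ A.
3.66 × 10⁶ × 6.612 × 10⁻³ A = 2.420 × 10⁴ A

2.420 × 10⁴ A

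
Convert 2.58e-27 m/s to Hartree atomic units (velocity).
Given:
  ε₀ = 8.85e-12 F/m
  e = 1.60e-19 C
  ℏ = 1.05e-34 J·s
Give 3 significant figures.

atomic unit of velocity: v_au = e²/(4πε₀ℏ) = 2.19e6 m/s.
2.58e-27 / 2.19e6 = 1.18e-33

1.18e-33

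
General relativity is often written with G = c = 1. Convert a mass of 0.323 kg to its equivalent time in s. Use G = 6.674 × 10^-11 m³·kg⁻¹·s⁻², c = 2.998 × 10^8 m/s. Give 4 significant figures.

8.000 × 10^-37 s

Mass → time via G/c³.
0.323 kg × (G/c³) = 8.000 × 10^-37 s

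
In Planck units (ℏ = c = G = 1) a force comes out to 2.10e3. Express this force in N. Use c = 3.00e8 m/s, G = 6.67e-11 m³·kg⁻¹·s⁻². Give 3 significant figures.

One Planck force: F_P = c⁴/G = 1.21e44 N.
2.10e3 × 1.21e44 N = 2.55e47 N

2.55e47 N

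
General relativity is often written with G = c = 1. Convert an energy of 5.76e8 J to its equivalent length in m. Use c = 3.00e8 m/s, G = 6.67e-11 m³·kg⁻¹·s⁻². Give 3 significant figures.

Energy → length via G/c⁴.
5.76e8 J × (G/c⁴) = 4.74e-36 m

4.74e-36 m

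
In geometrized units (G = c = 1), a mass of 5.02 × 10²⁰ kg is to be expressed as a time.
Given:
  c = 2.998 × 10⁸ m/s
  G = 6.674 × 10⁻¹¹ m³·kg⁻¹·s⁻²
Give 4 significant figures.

1.243 × 10⁻¹⁵ s

Mass → time via G/c³.
5.02 × 10²⁰ kg × (G/c³) = 1.243 × 10⁻¹⁵ s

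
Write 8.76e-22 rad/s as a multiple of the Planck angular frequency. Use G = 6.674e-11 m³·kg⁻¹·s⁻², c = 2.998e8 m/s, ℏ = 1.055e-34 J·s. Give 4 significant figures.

4.723e-65

Planck angular frequency: ω_P = √(c⁵/(ℏG)) = 1.855e43 rad/s.
8.76e-22 / 1.855e43 = 4.723e-65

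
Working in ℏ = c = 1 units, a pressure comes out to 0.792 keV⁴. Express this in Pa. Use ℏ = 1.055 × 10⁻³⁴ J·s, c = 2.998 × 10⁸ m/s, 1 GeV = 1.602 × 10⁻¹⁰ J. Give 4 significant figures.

Pressure is [E]/[L]³ = [E]⁴/(ℏc)³.
1 GeV⁴ → 1/(ℏc)³ × (1 GeV in J)⁴ = 2.082 × 10³⁷ Pa.
Convert the energy scale: 0.792 keV⁴ = 7.92 × 10⁻²⁵ GeV⁴.
Result: 7.92 × 10⁻²⁵ × 2.082 × 10³⁷ = 1.649 × 10¹³ Pa.

1.649 × 10¹³ Pa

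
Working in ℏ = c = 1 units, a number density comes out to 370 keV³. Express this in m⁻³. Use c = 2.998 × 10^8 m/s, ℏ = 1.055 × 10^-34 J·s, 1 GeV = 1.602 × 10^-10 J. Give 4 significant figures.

4.808 × 10^31 m⁻³

Number density is [L]⁻³ = [E]³/(ℏc)³.
1 GeV³ → 1/(ℏc)³ × (1 GeV in J)³ = 1.299 × 10^47 m⁻³.
Convert the energy scale: 370 keV³ = 3.70 × 10^-16 GeV³.
Result: 3.70 × 10^-16 × 1.299 × 10^47 = 4.808 × 10^31 m⁻³.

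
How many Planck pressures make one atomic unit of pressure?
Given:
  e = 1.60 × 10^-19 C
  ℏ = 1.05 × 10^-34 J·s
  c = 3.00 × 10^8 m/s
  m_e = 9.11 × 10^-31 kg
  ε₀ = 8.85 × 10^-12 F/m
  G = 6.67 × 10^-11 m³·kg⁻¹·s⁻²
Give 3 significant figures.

6.44 × 10^-101

atomic unit of pressure: P_au = E_h/a₀³ = m_e⁴e¹⁰/((4πε₀)⁵ℏ⁸) = 3.01 × 10^13 Pa
Planck pressure: p_P = c⁷/(ℏG²) = 4.68 × 10^113 Pa
ratio = 3.01 × 10^13 / 4.68 × 10^113 = 6.44 × 10^-101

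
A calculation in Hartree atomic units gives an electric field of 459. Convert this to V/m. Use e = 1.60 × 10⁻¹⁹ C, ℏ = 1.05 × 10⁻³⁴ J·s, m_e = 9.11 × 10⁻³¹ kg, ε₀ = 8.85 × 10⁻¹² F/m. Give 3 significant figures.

2.39 × 10¹⁴ V/m

One atomic unit of electric field: E_au = E_h/(e a₀) = m_e²e⁵/((4πε₀)³ℏ⁴) = 5.20 × 10¹¹ V/m.
459 × 5.20 × 10¹¹ V/m = 2.39 × 10¹⁴ V/m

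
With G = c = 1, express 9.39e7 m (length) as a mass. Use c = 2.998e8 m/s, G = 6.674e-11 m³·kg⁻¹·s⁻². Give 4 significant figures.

1.265e35 kg

Length → mass via c²/G.
9.39e7 m × (c²/G) = 1.265e35 kg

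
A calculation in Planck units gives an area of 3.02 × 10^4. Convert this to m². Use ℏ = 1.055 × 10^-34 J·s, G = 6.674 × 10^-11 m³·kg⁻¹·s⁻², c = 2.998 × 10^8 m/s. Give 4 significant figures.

One Planck area: A_P = ℏG/c³ = 2.613 × 10^-70 m².
3.02 × 10^4 × 2.613 × 10^-70 m² = 7.891 × 10^-66 m²

7.891 × 10^-66 m²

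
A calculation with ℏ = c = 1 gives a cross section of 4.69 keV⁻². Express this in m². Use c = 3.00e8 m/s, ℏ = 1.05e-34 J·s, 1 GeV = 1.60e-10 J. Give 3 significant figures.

Area is [L]² = [E]⁻²·(ℏc)²; restore (ℏc)².
1 GeV⁻² → (ℏc)² × (1 GeV in J)⁻² = 3.88e-32 m².
Convert the energy scale: 4.69 keV⁻² = 4.69e12 GeV⁻².
Result: 4.69e12 × 3.88e-32 = 1.82e-19 m².

1.82e-19 m²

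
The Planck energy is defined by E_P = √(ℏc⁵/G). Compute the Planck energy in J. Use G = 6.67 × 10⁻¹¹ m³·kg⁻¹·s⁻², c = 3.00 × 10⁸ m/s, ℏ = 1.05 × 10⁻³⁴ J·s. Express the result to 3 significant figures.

E_P = √(ℏc⁵/G)
  = √(3.83 × 10¹⁸)
  = 1.96 × 10⁹ J

1.96 × 10⁹ J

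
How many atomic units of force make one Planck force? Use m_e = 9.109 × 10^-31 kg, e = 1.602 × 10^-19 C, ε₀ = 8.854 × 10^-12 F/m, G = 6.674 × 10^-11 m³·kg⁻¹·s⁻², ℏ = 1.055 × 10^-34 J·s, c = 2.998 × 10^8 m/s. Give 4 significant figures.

1.473 × 10^51

Planck force: F_P = c⁴/G = 1.210 × 10^44 N
atomic unit of force: F_au = E_h/a₀ = m_e²e⁶/((4πε₀)³ℏ⁴) = 8.220 × 10^-8 N
ratio = 1.210 × 10^44 / 8.220 × 10^-8 = 1.473 × 10^51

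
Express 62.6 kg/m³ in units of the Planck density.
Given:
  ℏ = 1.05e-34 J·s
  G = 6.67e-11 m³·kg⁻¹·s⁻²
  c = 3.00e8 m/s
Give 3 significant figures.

1.20e-95

Planck density: ρ_P = c⁵/(ℏG²) = 5.20e96 kg/m³.
62.6 / 5.20e96 = 1.20e-95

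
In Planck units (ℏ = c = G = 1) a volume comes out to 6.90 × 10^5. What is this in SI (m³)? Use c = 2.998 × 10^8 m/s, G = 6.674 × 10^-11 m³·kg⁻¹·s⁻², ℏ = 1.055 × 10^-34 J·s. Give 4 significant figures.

2.915 × 10^-99 m³

One Planck volume: V_P = (ℏG/c³)^(3/2) = 4.224 × 10^-105 m³.
6.90 × 10^5 × 4.224 × 10^-105 m³ = 2.915 × 10^-99 m³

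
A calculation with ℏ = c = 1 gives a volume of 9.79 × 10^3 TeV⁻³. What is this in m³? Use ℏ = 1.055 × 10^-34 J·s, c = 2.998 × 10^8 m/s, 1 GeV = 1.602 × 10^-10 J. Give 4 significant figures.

Volume is [L]³ = [E]⁻³·(ℏc)³.
1 GeV⁻³ → (ℏc)³ × (1 GeV in J)⁻³ = 7.696 × 10^-48 m³.
Convert the energy scale: 9.79 × 10^3 TeV⁻³ = 9.79 × 10^-6 GeV⁻³.
Result: 9.79 × 10^-6 × 7.696 × 10^-48 = 7.534 × 10^-53 m³.

7.534 × 10^-53 m³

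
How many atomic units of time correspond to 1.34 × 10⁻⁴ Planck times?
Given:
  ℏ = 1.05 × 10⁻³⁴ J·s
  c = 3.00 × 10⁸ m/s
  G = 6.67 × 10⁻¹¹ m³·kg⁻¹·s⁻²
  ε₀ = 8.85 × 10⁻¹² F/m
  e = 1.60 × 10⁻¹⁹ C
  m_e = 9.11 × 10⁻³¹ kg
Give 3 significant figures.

Planck time: t_P = √(ℏG/c⁵) = 5.37 × 10⁻⁴⁴ s
atomic unit of time: τ_au = (4πε₀)²ℏ³/(m_e e⁴) = 2.40 × 10⁻¹⁷ s
1.34 × 10⁻⁴ × 5.37 × 10⁻⁴⁴ / 2.40 × 10⁻¹⁷ = 3.00 × 10⁻³¹

3.00 × 10⁻³¹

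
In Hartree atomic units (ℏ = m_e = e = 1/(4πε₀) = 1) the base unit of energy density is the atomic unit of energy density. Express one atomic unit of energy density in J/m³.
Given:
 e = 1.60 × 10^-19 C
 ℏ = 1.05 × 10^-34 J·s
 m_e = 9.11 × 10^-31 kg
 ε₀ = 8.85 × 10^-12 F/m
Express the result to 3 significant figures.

u_au = E_h/a₀³ = m_e⁴e¹⁰/((4πε₀)⁵ℏ⁸)
E_h = 4.38 × 10^-18 J
a₀ = 5.26 × 10^-11 m
E_h/a₀³ = 3.01 × 10^13 J/m³

3.01 × 10^13 J/m³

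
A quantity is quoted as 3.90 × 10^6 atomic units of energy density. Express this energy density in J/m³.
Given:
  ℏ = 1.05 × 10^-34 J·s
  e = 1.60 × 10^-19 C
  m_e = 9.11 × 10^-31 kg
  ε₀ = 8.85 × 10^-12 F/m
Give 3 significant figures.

One atomic unit of energy density: u_au = E_h/a₀³ = m_e⁴e¹⁰/((4πε₀)⁵ℏ⁸) = 3.01 × 10^13 J/m³.
3.90 × 10^6 × 3.01 × 10^13 J/m³ = 1.18 × 10^20 J/m³

1.18 × 10^20 J/m³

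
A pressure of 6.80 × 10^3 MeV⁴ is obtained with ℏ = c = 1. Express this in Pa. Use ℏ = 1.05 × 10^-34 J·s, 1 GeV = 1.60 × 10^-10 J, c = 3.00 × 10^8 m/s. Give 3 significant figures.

Pressure is [E]/[L]³ = [E]⁴/(ℏc)³.
1 GeV⁴ → 1/(ℏc)³ × (1 GeV in J)⁴ = 2.10 × 10^37 Pa.
Convert the energy scale: 6.80 × 10^3 MeV⁴ = 6.80 × 10^-9 GeV⁴.
Result: 6.80 × 10^-9 × 2.10 × 10^37 = 1.43 × 10^29 Pa.

1.43 × 10^29 Pa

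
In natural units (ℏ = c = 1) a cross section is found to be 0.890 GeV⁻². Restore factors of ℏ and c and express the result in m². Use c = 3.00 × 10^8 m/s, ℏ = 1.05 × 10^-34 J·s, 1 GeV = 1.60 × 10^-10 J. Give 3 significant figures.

Area is [L]² = [E]⁻²·(ℏc)²; restore (ℏc)².
1 GeV⁻² → (ℏc)² × (1 GeV in J)⁻² = 3.88 × 10^-32 m².
Result: 0.890 × 3.88 × 10^-32 = 3.45 × 10^-32 m².

3.45 × 10^-32 m²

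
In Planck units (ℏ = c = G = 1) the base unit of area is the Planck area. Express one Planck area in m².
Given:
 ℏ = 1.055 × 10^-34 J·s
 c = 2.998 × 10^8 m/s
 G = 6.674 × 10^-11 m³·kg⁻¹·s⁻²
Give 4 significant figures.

A_P = ℏG/c³
  = 7.041 × 10^-45 / 2.695 × 10^25
  = 2.613 × 10^-70 m²

2.613 × 10^-70 m²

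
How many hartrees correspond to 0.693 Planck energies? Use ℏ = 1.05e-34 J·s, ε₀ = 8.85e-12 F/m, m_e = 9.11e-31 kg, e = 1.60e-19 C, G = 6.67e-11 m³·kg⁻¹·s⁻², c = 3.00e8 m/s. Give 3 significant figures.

3.10e26

Planck energy: E_P = √(ℏc⁵/G) = 1.96e9 J
hartree: E_h = m_e e⁴/(4πε₀ℏ)² = 4.38e-18 J
0.693 × 1.96e9 / 4.38e-18 = 3.10e26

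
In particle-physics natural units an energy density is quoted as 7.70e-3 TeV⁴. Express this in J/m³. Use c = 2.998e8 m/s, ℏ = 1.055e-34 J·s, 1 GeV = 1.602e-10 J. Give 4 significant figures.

1.603e47 J/m³

[E]/[L]³ = [E]⁴/(ℏc)³; restore (ℏc)⁻³.
1 GeV⁴ → 1/(ℏc)³ × (1 GeV in J)⁴ = 2.082e37 J/m³.
Convert the energy scale: 7.70e-3 TeV⁴ = 7.70e9 GeV⁴.
Result: 7.70e9 × 2.082e37 = 1.603e47 J/m³.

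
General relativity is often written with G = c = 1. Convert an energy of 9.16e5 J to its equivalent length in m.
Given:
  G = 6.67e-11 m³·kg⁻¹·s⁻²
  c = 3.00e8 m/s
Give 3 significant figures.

7.54e-39 m

Energy → length via G/c⁴.
9.16e5 J × (G/c⁴) = 7.54e-39 m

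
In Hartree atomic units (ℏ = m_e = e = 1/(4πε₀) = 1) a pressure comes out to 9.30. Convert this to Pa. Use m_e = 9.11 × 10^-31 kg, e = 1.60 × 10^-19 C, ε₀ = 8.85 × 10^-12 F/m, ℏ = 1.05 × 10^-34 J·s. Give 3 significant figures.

One atomic unit of pressure: P_au = E_h/a₀³ = m_e⁴e¹⁰/((4πε₀)⁵ℏ⁸) = 3.01 × 10^13 Pa.
9.30 × 3.01 × 10^13 Pa = 2.80 × 10^14 Pa

2.80 × 10^14 Pa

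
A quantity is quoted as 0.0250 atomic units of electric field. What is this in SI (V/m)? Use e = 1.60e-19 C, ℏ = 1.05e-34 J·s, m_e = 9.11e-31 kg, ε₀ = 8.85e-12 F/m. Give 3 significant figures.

One atomic unit of electric field: E_au = E_h/(e a₀) = m_e²e⁵/((4πε₀)³ℏ⁴) = 5.20e11 V/m.
0.0250 × 5.20e11 V/m = 1.30e10 V/m

1.30e10 V/m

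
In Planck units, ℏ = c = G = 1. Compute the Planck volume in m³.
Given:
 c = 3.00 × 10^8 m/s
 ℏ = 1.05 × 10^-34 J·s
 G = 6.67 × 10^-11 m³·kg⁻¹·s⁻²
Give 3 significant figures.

4.18 × 10^-105 m³

From ℏ = c = G = 1 the volume scale is V_P = (ℏG/c³)^(3/2).
  = √(1.75 × 10^-209)
  = 4.18 × 10^-105 m³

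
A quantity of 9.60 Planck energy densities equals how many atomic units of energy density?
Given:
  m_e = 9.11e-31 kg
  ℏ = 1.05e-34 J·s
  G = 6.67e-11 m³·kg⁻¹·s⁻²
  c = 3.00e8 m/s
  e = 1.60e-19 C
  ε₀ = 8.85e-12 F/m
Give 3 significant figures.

Planck energy density: u_P = c⁷/(ℏG²) = 4.68e113 J/m³
atomic unit of energy density: u_au = E_h/a₀³ = m_e⁴e¹⁰/((4πε₀)⁵ℏ⁸) = 3.01e13 J/m³
9.60 × 4.68e113 / 3.01e13 = 1.49e101

1.49e101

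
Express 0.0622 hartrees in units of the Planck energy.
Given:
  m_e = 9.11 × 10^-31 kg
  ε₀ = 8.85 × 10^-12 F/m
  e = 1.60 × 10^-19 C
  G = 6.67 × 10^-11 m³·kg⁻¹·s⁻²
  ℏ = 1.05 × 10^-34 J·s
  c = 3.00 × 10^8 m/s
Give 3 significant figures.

1.39 × 10^-28

hartree: E_h = m_e e⁴/(4πε₀ℏ)² = 4.38 × 10^-18 J
Planck energy: E_P = √(ℏc⁵/G) = 1.96 × 10^9 J
0.0622 × 4.38 × 10^-18 / 1.96 × 10^9 = 1.39 × 10^-28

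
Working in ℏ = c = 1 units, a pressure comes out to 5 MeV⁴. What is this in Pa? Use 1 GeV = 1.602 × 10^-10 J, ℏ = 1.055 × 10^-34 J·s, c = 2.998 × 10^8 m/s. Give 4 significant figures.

1.041 × 10^26 Pa

Pressure is [E]/[L]³ = [E]⁴/(ℏc)³.
1 GeV⁴ → 1/(ℏc)³ × (1 GeV in J)⁴ = 2.082 × 10^37 Pa.
Convert the energy scale: 5 MeV⁴ = 5.00 × 10^-12 GeV⁴.
Result: 5.00 × 10^-12 × 2.082 × 10^37 = 1.041 × 10^26 Pa.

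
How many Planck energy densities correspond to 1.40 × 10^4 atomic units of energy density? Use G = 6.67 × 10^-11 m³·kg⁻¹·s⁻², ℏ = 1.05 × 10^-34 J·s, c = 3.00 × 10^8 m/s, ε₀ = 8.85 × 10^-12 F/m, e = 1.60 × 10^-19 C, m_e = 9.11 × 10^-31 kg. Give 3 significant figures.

9.01 × 10^-97

atomic unit of energy density: u_au = E_h/a₀³ = m_e⁴e¹⁰/((4πε₀)⁵ℏ⁸) = 3.01 × 10^13 J/m³
Planck energy density: u_P = c⁷/(ℏG²) = 4.68 × 10^113 J/m³
1.40 × 10^4 × 3.01 × 10^13 / 4.68 × 10^113 = 9.01 × 10^-97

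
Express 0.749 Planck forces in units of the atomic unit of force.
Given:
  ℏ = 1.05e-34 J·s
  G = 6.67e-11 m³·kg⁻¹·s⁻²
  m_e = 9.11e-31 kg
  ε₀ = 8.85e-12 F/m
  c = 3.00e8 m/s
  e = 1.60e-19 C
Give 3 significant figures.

1.09e51

Planck force: F_P = c⁴/G = 1.21e44 N
atomic unit of force: F_au = E_h/a₀ = m_e²e⁶/((4πε₀)³ℏ⁴) = 8.33e-8 N
0.749 × 1.21e44 / 8.33e-8 = 1.09e51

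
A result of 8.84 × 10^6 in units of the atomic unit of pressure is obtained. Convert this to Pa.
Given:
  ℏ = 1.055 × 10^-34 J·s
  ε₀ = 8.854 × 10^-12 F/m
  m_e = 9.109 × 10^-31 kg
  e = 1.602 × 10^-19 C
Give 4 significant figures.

2.589 × 10^20 Pa

One atomic unit of pressure: P_au = E_h/a₀³ = m_e⁴e¹⁰/((4πε₀)⁵ℏ⁸) = 2.929 × 10^13 Pa.
8.84 × 10^6 × 2.929 × 10^13 Pa = 2.589 × 10^20 Pa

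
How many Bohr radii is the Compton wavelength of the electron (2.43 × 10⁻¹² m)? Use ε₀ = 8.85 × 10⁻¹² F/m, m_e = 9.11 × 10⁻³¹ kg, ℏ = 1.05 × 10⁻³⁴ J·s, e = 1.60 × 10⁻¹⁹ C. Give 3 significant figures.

Bohr radius: a₀ = 4πε₀ℏ²/(m_e e²) = 5.26 × 10⁻¹¹ m.
2.43 × 10⁻¹² / 5.26 × 10⁻¹¹ = 0.0462

0.0462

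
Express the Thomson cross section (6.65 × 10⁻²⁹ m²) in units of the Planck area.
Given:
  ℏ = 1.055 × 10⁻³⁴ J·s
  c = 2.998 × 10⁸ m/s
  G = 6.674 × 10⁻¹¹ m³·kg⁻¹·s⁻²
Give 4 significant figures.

Planck area: A_P = ℏG/c³ = 2.613 × 10⁻⁷⁰ m².
6.65 × 10⁻²⁹ / 2.613 × 10⁻⁷⁰ = 2.545 × 10⁴¹

2.545 × 10⁴¹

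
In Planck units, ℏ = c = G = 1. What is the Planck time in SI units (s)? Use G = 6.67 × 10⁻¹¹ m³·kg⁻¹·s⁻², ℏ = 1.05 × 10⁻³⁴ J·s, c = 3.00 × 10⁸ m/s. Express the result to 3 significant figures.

5.37 × 10⁻⁴⁴ s

Dimensional analysis gives t_P = √(ℏG/c⁵).
  = √(2.88 × 10⁻⁸⁷)
  = 5.37 × 10⁻⁴⁴ s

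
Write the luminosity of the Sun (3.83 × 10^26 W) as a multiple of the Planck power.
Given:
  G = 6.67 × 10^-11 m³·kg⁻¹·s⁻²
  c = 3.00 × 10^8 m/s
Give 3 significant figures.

1.05 × 10^-26

Planck power: P_P = c⁵/G = 3.64 × 10^52 W.
3.83 × 10^26 / 3.64 × 10^52 = 1.05 × 10^-26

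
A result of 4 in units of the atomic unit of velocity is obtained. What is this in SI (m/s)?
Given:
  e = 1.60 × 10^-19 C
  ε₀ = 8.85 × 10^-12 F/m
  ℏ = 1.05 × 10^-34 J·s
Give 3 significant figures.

8.77 × 10^6 m/s

One atomic unit of velocity: v_au = e²/(4πε₀ℏ) = 2.19 × 10^6 m/s.
4 × 2.19 × 10^6 m/s = 8.77 × 10^6 m/s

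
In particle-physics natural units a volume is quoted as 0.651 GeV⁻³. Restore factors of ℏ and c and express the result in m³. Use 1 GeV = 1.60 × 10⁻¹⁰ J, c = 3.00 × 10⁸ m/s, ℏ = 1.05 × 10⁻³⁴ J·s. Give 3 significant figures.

Volume is [L]³ = [E]⁻³·(ℏc)³.
1 GeV⁻³ → (ℏc)³ × (1 GeV in J)⁻³ = 7.63 × 10⁻⁴⁸ m³.
Result: 0.651 × 7.63 × 10⁻⁴⁸ = 4.97 × 10⁻⁴⁸ m³.

4.97 × 10⁻⁴⁸ m³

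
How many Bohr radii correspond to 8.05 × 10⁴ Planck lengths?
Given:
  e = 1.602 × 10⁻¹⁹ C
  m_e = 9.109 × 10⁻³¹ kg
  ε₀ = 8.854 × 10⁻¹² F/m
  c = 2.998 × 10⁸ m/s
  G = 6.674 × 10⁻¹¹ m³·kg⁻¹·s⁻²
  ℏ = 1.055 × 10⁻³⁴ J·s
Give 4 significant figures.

Planck length: ℓ_P = √(ℏG/c³) = 1.616 × 10⁻³⁵ m
Bohr radius: a₀ = 4πε₀ℏ²/(m_e e²) = 5.297 × 10⁻¹¹ m
8.05 × 10⁴ × 1.616 × 10⁻³⁵ / 5.297 × 10⁻¹¹ = 2.456 × 10⁻²⁰

2.456 × 10⁻²⁰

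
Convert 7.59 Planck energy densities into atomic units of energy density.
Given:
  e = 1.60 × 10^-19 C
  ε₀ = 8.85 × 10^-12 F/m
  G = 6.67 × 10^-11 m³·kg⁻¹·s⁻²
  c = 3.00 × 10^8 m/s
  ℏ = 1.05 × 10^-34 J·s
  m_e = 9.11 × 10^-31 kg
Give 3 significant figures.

1.18 × 10^101

Planck energy density: u_P = c⁷/(ℏG²) = 4.68 × 10^113 J/m³
atomic unit of energy density: u_au = E_h/a₀³ = m_e⁴e¹⁰/((4πε₀)⁵ℏ⁸) = 3.01 × 10^13 J/m³
7.59 × 4.68 × 10^113 / 3.01 × 10^13 = 1.18 × 10^101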